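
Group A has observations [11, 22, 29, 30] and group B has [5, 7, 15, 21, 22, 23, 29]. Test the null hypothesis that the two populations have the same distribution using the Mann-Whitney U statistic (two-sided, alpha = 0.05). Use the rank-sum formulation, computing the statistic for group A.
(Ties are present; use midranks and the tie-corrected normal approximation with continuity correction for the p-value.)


Step 1: Combine and sort all 11 observations; assign midranks.
sorted (value, group): (5,Y), (7,Y), (11,X), (15,Y), (21,Y), (22,X), (22,Y), (23,Y), (29,X), (29,Y), (30,X)
ranks: 5->1, 7->2, 11->3, 15->4, 21->5, 22->6.5, 22->6.5, 23->8, 29->9.5, 29->9.5, 30->11
Step 2: Rank sum for X: R1 = 3 + 6.5 + 9.5 + 11 = 30.
Step 3: U_X = R1 - n1(n1+1)/2 = 30 - 4*5/2 = 30 - 10 = 20.
       U_Y = n1*n2 - U_X = 28 - 20 = 8.
Step 4: Ties are present, so use the tie-corrected normal approximation (with continuity correction) for the p-value.
Step 5: p-value = 0.296412; compare to alpha = 0.05. fail to reject H0.

U_X = 20, p = 0.296412, fail to reject H0 at alpha = 0.05.


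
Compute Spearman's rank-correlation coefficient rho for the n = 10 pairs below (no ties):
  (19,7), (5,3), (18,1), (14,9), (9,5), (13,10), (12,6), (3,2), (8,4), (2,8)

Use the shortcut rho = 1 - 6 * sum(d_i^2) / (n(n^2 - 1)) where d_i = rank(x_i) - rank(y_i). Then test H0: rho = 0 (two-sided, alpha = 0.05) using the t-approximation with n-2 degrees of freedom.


Step 1: Rank x and y separately (midranks; no ties here).
rank(x): 19->10, 5->3, 18->9, 14->8, 9->5, 13->7, 12->6, 3->2, 8->4, 2->1
rank(y): 7->7, 3->3, 1->1, 9->9, 5->5, 10->10, 6->6, 2->2, 4->4, 8->8
Step 2: d_i = R_x(i) - R_y(i); compute d_i^2.
  (10-7)^2=9, (3-3)^2=0, (9-1)^2=64, (8-9)^2=1, (5-5)^2=0, (7-10)^2=9, (6-6)^2=0, (2-2)^2=0, (4-4)^2=0, (1-8)^2=49
sum(d^2) = 132.
Step 3: rho = 1 - 6*132 / (10*(10^2 - 1)) = 1 - 792/990 = 0.200000.
Step 4: Under H0, t = rho * sqrt((n-2)/(1-rho^2)) = 0.5774 ~ t(8).
Step 5: Two-sided p-value from the t-distribution with 8 df = 0.579584.
Step 6: alpha = 0.05. fail to reject H0.

rho = 0.2000, p = 0.579584, fail to reject H0 at alpha = 0.05.


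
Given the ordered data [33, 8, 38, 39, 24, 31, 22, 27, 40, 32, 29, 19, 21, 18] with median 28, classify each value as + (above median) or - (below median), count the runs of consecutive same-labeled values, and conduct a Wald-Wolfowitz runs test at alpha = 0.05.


Step 1: Compute median = 28; label A = above, B = below.
Labels in order: ABAABABBAAABBB  (n_A = 7, n_B = 7)
Step 2: Count runs R = 8.
Step 3: Under H0 (random ordering), E[R] = 2*n_A*n_B/(n_A+n_B) + 1 = 2*7*7/14 + 1 = 8.0000.
        Var[R] = 2*n_A*n_B*(2*n_A*n_B - n_A - n_B) / ((n_A+n_B)^2 * (n_A+n_B-1)) = 8232/2548 = 3.2308.
        SD[R] = 1.7974.
Step 4: R = E[R], so z = 0 with no continuity correction.
Step 5: Two-sided p-value via normal approximation = 2*(1 - Phi(|z|)) = 1.000000.
Step 6: alpha = 0.05. fail to reject H0.

R = 8, z = 0.0000, p = 1.000000, fail to reject H0.


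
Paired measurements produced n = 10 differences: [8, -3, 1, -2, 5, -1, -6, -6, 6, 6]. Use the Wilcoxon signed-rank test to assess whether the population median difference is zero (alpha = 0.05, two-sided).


Step 1: Drop any zero differences (none here) and take |d_i|.
|d| = [8, 3, 1, 2, 5, 1, 6, 6, 6, 6]
Step 2: Midrank |d_i| (ties get averaged ranks).
ranks: |8|->10, |3|->4, |1|->1.5, |2|->3, |5|->5, |1|->1.5, |6|->7.5, |6|->7.5, |6|->7.5, |6|->7.5
Step 3: Attach original signs; sum ranks with positive sign and with negative sign.
W+ = 10 + 1.5 + 5 + 7.5 + 7.5 = 31.5
W- = 4 + 3 + 1.5 + 7.5 + 7.5 = 23.5
(Check: W+ + W- = 55 should equal n(n+1)/2 = 55.)
Step 4: Test statistic W = min(W+, W-) = 23.5.
Step 5: Ties in |d|, so use the tie-corrected normal approximation.
        E[W] = n(n+1)/4 = 10*11/4 = 27.5.
        Tie groups: |d|=1 (t=2), |d|=6 (t=4); sum(t^3 - t) = 66.
        Var[W] = n(n+1)(2n+1)/24 - sum(t^3-t)/48 = 2310/24 - 66/48 = 94.875.
        z = (W - E[W]) / sqrt(Var[W]) = (23.5 - 27.5) / 9.7404 = -0.4107.
        Two-sided p = 2*Phi(z) = 0.681321.
Step 6: alpha = 0.05. fail to reject H0.

W+ = 31.5, W- = 23.5, W = min = 23.5, p = 0.681321, fail to reject H0.


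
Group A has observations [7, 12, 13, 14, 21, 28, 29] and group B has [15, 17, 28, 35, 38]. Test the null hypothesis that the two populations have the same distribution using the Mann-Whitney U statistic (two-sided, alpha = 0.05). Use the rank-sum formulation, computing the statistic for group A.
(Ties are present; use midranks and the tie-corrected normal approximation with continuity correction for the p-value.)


Step 1: Combine and sort all 12 observations; assign midranks.
sorted (value, group): (7,X), (12,X), (13,X), (14,X), (15,Y), (17,Y), (21,X), (28,X), (28,Y), (29,X), (35,Y), (38,Y)
ranks: 7->1, 12->2, 13->3, 14->4, 15->5, 17->6, 21->7, 28->8.5, 28->8.5, 29->10, 35->11, 38->12
Step 2: Rank sum for X: R1 = 1 + 2 + 3 + 4 + 7 + 8.5 + 10 = 35.5.
Step 3: U_X = R1 - n1(n1+1)/2 = 35.5 - 7*8/2 = 35.5 - 28 = 7.5.
       U_Y = n1*n2 - U_X = 35 - 7.5 = 27.5.
Step 4: Ties are present, so use the tie-corrected normal approximation (with continuity correction) for the p-value.
Step 5: p-value = 0.122225; compare to alpha = 0.05. fail to reject H0.

U_X = 7.5, p = 0.122225, fail to reject H0 at alpha = 0.05.


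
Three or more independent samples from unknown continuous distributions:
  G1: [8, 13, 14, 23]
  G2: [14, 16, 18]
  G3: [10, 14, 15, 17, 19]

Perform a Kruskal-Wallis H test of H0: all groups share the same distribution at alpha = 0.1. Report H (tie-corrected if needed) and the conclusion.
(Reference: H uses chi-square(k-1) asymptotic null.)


Step 1: Combine all N = 12 observations and assign midranks.
sorted (value, group, rank): (8,G1,1), (10,G3,2), (13,G1,3), (14,G1,5), (14,G2,5), (14,G3,5), (15,G3,7), (16,G2,8), (17,G3,9), (18,G2,10), (19,G3,11), (23,G1,12)
Step 2: Sum ranks within each group.
R_1 = 21 (n_1 = 4)
R_2 = 23 (n_2 = 3)
R_3 = 34 (n_3 = 5)
Step 3: H = 12/(N(N+1)) * sum(R_i^2/n_i) - 3(N+1)
     = 12/(12*13) * (21^2/4 + 23^2/3 + 34^2/5) - 3*13
     = 0.076923 * 517.783 - 39
     = 0.829487.
Step 4: Ties present; correction factor C = 1 - 24/(12^3 - 12) = 0.986014. Corrected H = 0.829487 / 0.986014 = 0.841253.
Step 5: Under H0, H ~ chi^2(2); p-value = 0.656635.
Step 6: alpha = 0.1. fail to reject H0.

H = 0.8413, df = 2, p = 0.656635, fail to reject H0.


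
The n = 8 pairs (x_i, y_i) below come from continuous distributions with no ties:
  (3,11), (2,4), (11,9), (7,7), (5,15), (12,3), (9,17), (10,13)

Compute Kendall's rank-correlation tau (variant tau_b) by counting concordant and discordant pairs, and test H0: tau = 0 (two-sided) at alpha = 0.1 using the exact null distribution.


Step 1: Enumerate the 28 unordered pairs (i,j) with i<j and classify each by sign(x_j-x_i) * sign(y_j-y_i).
  (1,2):dx=-1,dy=-7->C; (1,3):dx=+8,dy=-2->D; (1,4):dx=+4,dy=-4->D; (1,5):dx=+2,dy=+4->C
  (1,6):dx=+9,dy=-8->D; (1,7):dx=+6,dy=+6->C; (1,8):dx=+7,dy=+2->C; (2,3):dx=+9,dy=+5->C
  (2,4):dx=+5,dy=+3->C; (2,5):dx=+3,dy=+11->C; (2,6):dx=+10,dy=-1->D; (2,7):dx=+7,dy=+13->C
  (2,8):dx=+8,dy=+9->C; (3,4):dx=-4,dy=-2->C; (3,5):dx=-6,dy=+6->D; (3,6):dx=+1,dy=-6->D
  (3,7):dx=-2,dy=+8->D; (3,8):dx=-1,dy=+4->D; (4,5):dx=-2,dy=+8->D; (4,6):dx=+5,dy=-4->D
  (4,7):dx=+2,dy=+10->C; (4,8):dx=+3,dy=+6->C; (5,6):dx=+7,dy=-12->D; (5,7):dx=+4,dy=+2->C
  (5,8):dx=+5,dy=-2->D; (6,7):dx=-3,dy=+14->D; (6,8):dx=-2,dy=+10->D; (7,8):dx=+1,dy=-4->D
Step 2: C = 13, D = 15, total pairs = 28.
Step 3: tau = (C - D)/(n(n-1)/2) = (13 - 15)/28 = -0.071429.
Step 4: Exact two-sided p-value (enumerate n! = 40320 permutations of y under H0): p = 0.904861.
Step 5: alpha = 0.1. fail to reject H0.

tau_b = -0.0714 (C=13, D=15), p = 0.904861, fail to reject H0.


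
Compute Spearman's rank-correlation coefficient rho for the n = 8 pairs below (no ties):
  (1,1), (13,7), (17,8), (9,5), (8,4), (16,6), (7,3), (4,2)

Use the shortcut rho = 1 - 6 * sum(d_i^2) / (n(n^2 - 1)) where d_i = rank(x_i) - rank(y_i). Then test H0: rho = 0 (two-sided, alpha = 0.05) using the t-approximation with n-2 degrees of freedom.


Step 1: Rank x and y separately (midranks; no ties here).
rank(x): 1->1, 13->6, 17->8, 9->5, 8->4, 16->7, 7->3, 4->2
rank(y): 1->1, 7->7, 8->8, 5->5, 4->4, 6->6, 3->3, 2->2
Step 2: d_i = R_x(i) - R_y(i); compute d_i^2.
  (1-1)^2=0, (6-7)^2=1, (8-8)^2=0, (5-5)^2=0, (4-4)^2=0, (7-6)^2=1, (3-3)^2=0, (2-2)^2=0
sum(d^2) = 2.
Step 3: rho = 1 - 6*2 / (8*(8^2 - 1)) = 1 - 12/504 = 0.976190.
Step 4: Under H0, t = rho * sqrt((n-2)/(1-rho^2)) = 11.0235 ~ t(6).
Step 5: Two-sided p-value from the t-distribution with 6 df = 0.000033.
Step 6: alpha = 0.05. reject H0.

rho = 0.9762, p = 0.000033, reject H0 at alpha = 0.05.


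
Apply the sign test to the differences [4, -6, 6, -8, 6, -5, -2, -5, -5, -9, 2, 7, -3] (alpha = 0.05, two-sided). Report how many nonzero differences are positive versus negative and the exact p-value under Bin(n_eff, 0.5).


Step 1: Discard zero differences. Original n = 13; n_eff = number of nonzero differences = 13.
Nonzero differences (with sign): +4, -6, +6, -8, +6, -5, -2, -5, -5, -9, +2, +7, -3
Step 2: Count signs: positive = 5, negative = 8.
Step 3: Under H0: P(positive) = 0.5, so the number of positives S ~ Bin(13, 0.5).
Step 4: Two-sided exact p-value = sum of Bin(13,0.5) probabilities at or below the observed probability = 0.581055.
Step 5: alpha = 0.05. fail to reject H0.

n_eff = 13, pos = 5, neg = 8, p = 0.581055, fail to reject H0.


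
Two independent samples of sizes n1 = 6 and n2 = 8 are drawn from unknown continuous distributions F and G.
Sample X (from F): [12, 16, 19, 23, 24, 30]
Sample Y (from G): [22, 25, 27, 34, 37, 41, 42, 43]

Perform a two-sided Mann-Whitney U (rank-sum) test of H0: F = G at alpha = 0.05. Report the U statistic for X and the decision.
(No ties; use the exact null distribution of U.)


Step 1: Combine and sort all 14 observations; assign midranks.
sorted (value, group): (12,X), (16,X), (19,X), (22,Y), (23,X), (24,X), (25,Y), (27,Y), (30,X), (34,Y), (37,Y), (41,Y), (42,Y), (43,Y)
ranks: 12->1, 16->2, 19->3, 22->4, 23->5, 24->6, 25->7, 27->8, 30->9, 34->10, 37->11, 41->12, 42->13, 43->14
Step 2: Rank sum for X: R1 = 1 + 2 + 3 + 5 + 6 + 9 = 26.
Step 3: U_X = R1 - n1(n1+1)/2 = 26 - 6*7/2 = 26 - 21 = 5.
       U_Y = n1*n2 - U_X = 48 - 5 = 43.
Step 4: No ties, so the exact null distribution of U (based on enumerating the C(14,6) = 3003 equally likely rank assignments) gives the two-sided p-value.
Step 5: p-value = 0.012654; compare to alpha = 0.05. reject H0.

U_X = 5, p = 0.012654, reject H0 at alpha = 0.05.


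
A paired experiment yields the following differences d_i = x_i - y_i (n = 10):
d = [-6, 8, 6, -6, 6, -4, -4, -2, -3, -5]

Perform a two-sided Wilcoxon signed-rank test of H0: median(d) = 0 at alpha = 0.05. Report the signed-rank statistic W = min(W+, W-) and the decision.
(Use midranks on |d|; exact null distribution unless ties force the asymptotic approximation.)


Step 1: Drop any zero differences (none here) and take |d_i|.
|d| = [6, 8, 6, 6, 6, 4, 4, 2, 3, 5]
Step 2: Midrank |d_i| (ties get averaged ranks).
ranks: |6|->7.5, |8|->10, |6|->7.5, |6|->7.5, |6|->7.5, |4|->3.5, |4|->3.5, |2|->1, |3|->2, |5|->5
Step 3: Attach original signs; sum ranks with positive sign and with negative sign.
W+ = 10 + 7.5 + 7.5 = 25
W- = 7.5 + 7.5 + 3.5 + 3.5 + 1 + 2 + 5 = 30
(Check: W+ + W- = 55 should equal n(n+1)/2 = 55.)
Step 4: Test statistic W = min(W+, W-) = 25.
Step 5: Ties in |d|, so use the tie-corrected normal approximation.
        E[W] = n(n+1)/4 = 10*11/4 = 27.5.
        Tie groups: |d|=4 (t=2), |d|=6 (t=4); sum(t^3 - t) = 66.
        Var[W] = n(n+1)(2n+1)/24 - sum(t^3-t)/48 = 2310/24 - 66/48 = 94.875.
        z = (W - E[W]) / sqrt(Var[W]) = (25 - 27.5) / 9.7404 = -0.2567.
        Two-sided p = 2*Phi(z) = 0.797439.
Step 6: alpha = 0.05. fail to reject H0.

W+ = 25, W- = 30, W = min = 25, p = 0.797439, fail to reject H0.


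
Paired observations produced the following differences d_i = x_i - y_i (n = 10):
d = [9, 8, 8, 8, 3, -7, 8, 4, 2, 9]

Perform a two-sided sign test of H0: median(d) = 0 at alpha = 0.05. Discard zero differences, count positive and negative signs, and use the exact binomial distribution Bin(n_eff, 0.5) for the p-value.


Step 1: Discard zero differences. Original n = 10; n_eff = number of nonzero differences = 10.
Nonzero differences (with sign): +9, +8, +8, +8, +3, -7, +8, +4, +2, +9
Step 2: Count signs: positive = 9, negative = 1.
Step 3: Under H0: P(positive) = 0.5, so the number of positives S ~ Bin(10, 0.5).
Step 4: Two-sided exact p-value = sum of Bin(10,0.5) probabilities at or below the observed probability = 0.021484.
Step 5: alpha = 0.05. reject H0.

n_eff = 10, pos = 9, neg = 1, p = 0.021484, reject H0.


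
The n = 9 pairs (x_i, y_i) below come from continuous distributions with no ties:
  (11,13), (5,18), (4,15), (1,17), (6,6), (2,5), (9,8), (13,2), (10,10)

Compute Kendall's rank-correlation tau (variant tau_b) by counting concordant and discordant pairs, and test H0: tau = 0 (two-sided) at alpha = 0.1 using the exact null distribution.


Step 1: Enumerate the 36 unordered pairs (i,j) with i<j and classify each by sign(x_j-x_i) * sign(y_j-y_i).
  (1,2):dx=-6,dy=+5->D; (1,3):dx=-7,dy=+2->D; (1,4):dx=-10,dy=+4->D; (1,5):dx=-5,dy=-7->C
  (1,6):dx=-9,dy=-8->C; (1,7):dx=-2,dy=-5->C; (1,8):dx=+2,dy=-11->D; (1,9):dx=-1,dy=-3->C
  (2,3):dx=-1,dy=-3->C; (2,4):dx=-4,dy=-1->C; (2,5):dx=+1,dy=-12->D; (2,6):dx=-3,dy=-13->C
  (2,7):dx=+4,dy=-10->D; (2,8):dx=+8,dy=-16->D; (2,9):dx=+5,dy=-8->D; (3,4):dx=-3,dy=+2->D
  (3,5):dx=+2,dy=-9->D; (3,6):dx=-2,dy=-10->C; (3,7):dx=+5,dy=-7->D; (3,8):dx=+9,dy=-13->D
  (3,9):dx=+6,dy=-5->D; (4,5):dx=+5,dy=-11->D; (4,6):dx=+1,dy=-12->D; (4,7):dx=+8,dy=-9->D
  (4,8):dx=+12,dy=-15->D; (4,9):dx=+9,dy=-7->D; (5,6):dx=-4,dy=-1->C; (5,7):dx=+3,dy=+2->C
  (5,8):dx=+7,dy=-4->D; (5,9):dx=+4,dy=+4->C; (6,7):dx=+7,dy=+3->C; (6,8):dx=+11,dy=-3->D
  (6,9):dx=+8,dy=+5->C; (7,8):dx=+4,dy=-6->D; (7,9):dx=+1,dy=+2->C; (8,9):dx=-3,dy=+8->D
Step 2: C = 14, D = 22, total pairs = 36.
Step 3: tau = (C - D)/(n(n-1)/2) = (14 - 22)/36 = -0.222222.
Step 4: Exact two-sided p-value (enumerate n! = 362880 permutations of y under H0): p = 0.476709.
Step 5: alpha = 0.1. fail to reject H0.

tau_b = -0.2222 (C=14, D=22), p = 0.476709, fail to reject H0.


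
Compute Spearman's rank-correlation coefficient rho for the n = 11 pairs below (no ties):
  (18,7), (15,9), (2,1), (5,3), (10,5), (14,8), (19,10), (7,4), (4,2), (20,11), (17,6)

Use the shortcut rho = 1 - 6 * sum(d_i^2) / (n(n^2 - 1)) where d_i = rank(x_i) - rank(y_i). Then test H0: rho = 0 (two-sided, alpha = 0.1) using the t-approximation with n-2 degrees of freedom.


Step 1: Rank x and y separately (midranks; no ties here).
rank(x): 18->9, 15->7, 2->1, 5->3, 10->5, 14->6, 19->10, 7->4, 4->2, 20->11, 17->8
rank(y): 7->7, 9->9, 1->1, 3->3, 5->5, 8->8, 10->10, 4->4, 2->2, 11->11, 6->6
Step 2: d_i = R_x(i) - R_y(i); compute d_i^2.
  (9-7)^2=4, (7-9)^2=4, (1-1)^2=0, (3-3)^2=0, (5-5)^2=0, (6-8)^2=4, (10-10)^2=0, (4-4)^2=0, (2-2)^2=0, (11-11)^2=0, (8-6)^2=4
sum(d^2) = 16.
Step 3: rho = 1 - 6*16 / (11*(11^2 - 1)) = 1 - 96/1320 = 0.927273.
Step 4: Under H0, t = rho * sqrt((n-2)/(1-rho^2)) = 7.4303 ~ t(9).
Step 5: Two-sided p-value from the t-distribution with 9 df = 0.000040.
Step 6: alpha = 0.1. reject H0.

rho = 0.9273, p = 0.000040, reject H0 at alpha = 0.1.


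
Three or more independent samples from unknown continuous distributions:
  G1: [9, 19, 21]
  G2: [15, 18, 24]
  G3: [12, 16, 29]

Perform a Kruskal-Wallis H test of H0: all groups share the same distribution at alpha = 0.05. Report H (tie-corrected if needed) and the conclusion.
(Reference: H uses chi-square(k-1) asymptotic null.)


Step 1: Combine all N = 9 observations and assign midranks.
sorted (value, group, rank): (9,G1,1), (12,G3,2), (15,G2,3), (16,G3,4), (18,G2,5), (19,G1,6), (21,G1,7), (24,G2,8), (29,G3,9)
Step 2: Sum ranks within each group.
R_1 = 14 (n_1 = 3)
R_2 = 16 (n_2 = 3)
R_3 = 15 (n_3 = 3)
Step 3: H = 12/(N(N+1)) * sum(R_i^2/n_i) - 3(N+1)
     = 12/(9*10) * (14^2/3 + 16^2/3 + 15^2/3) - 3*10
     = 0.133333 * 225.667 - 30
     = 0.088889.
Step 4: No ties, so H is used without correction.
Step 5: Under H0, H ~ chi^2(2); p-value = 0.956529.
Step 6: alpha = 0.05. fail to reject H0.

H = 0.0889, df = 2, p = 0.956529, fail to reject H0.


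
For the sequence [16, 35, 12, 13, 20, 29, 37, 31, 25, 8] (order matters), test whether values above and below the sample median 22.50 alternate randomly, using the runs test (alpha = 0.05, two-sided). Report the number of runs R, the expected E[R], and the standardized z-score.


Step 1: Compute median = 22.50; label A = above, B = below.
Labels in order: BABBBAAAAB  (n_A = 5, n_B = 5)
Step 2: Count runs R = 5.
Step 3: Under H0 (random ordering), E[R] = 2*n_A*n_B/(n_A+n_B) + 1 = 2*5*5/10 + 1 = 6.0000.
        Var[R] = 2*n_A*n_B*(2*n_A*n_B - n_A - n_B) / ((n_A+n_B)^2 * (n_A+n_B-1)) = 2000/900 = 2.2222.
        SD[R] = 1.4907.
Step 4: Continuity-corrected z = (R + 0.5 - E[R]) / SD[R] = (5 + 0.5 - 6.0000) / 1.4907 = -0.3354.
Step 5: Two-sided p-value via normal approximation = 2*(1 - Phi(|z|)) = 0.737316.
Step 6: alpha = 0.05. fail to reject H0.

R = 5, z = -0.3354, p = 0.737316, fail to reject H0.


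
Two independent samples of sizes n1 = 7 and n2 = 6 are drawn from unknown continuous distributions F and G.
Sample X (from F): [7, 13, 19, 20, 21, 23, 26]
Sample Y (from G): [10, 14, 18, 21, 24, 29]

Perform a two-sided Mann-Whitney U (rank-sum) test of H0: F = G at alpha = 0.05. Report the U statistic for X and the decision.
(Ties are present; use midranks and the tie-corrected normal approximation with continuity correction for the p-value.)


Step 1: Combine and sort all 13 observations; assign midranks.
sorted (value, group): (7,X), (10,Y), (13,X), (14,Y), (18,Y), (19,X), (20,X), (21,X), (21,Y), (23,X), (24,Y), (26,X), (29,Y)
ranks: 7->1, 10->2, 13->3, 14->4, 18->5, 19->6, 20->7, 21->8.5, 21->8.5, 23->10, 24->11, 26->12, 29->13
Step 2: Rank sum for X: R1 = 1 + 3 + 6 + 7 + 8.5 + 10 + 12 = 47.5.
Step 3: U_X = R1 - n1(n1+1)/2 = 47.5 - 7*8/2 = 47.5 - 28 = 19.5.
       U_Y = n1*n2 - U_X = 42 - 19.5 = 22.5.
Step 4: Ties are present, so use the tie-corrected normal approximation (with continuity correction) for the p-value.
Step 5: p-value = 0.886248; compare to alpha = 0.05. fail to reject H0.

U_X = 19.5, p = 0.886248, fail to reject H0 at alpha = 0.05.


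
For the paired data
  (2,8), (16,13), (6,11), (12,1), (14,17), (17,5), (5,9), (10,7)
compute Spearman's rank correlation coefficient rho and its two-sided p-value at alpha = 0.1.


Step 1: Rank x and y separately (midranks; no ties here).
rank(x): 2->1, 16->7, 6->3, 12->5, 14->6, 17->8, 5->2, 10->4
rank(y): 8->4, 13->7, 11->6, 1->1, 17->8, 5->2, 9->5, 7->3
Step 2: d_i = R_x(i) - R_y(i); compute d_i^2.
  (1-4)^2=9, (7-7)^2=0, (3-6)^2=9, (5-1)^2=16, (6-8)^2=4, (8-2)^2=36, (2-5)^2=9, (4-3)^2=1
sum(d^2) = 84.
Step 3: rho = 1 - 6*84 / (8*(8^2 - 1)) = 1 - 504/504 = 0.000000.
Step 4: Under H0, t = rho * sqrt((n-2)/(1-rho^2)) = 0.0000 ~ t(6).
Step 5: Two-sided p-value from the t-distribution with 6 df = 1.000000.
Step 6: alpha = 0.1. fail to reject H0.

rho = 0.0000, p = 1.000000, fail to reject H0 at alpha = 0.1.


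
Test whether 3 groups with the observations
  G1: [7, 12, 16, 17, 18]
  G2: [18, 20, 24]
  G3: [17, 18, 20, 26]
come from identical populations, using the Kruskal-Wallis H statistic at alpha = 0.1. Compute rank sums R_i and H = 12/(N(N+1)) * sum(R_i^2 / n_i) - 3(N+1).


Step 1: Combine all N = 12 observations and assign midranks.
sorted (value, group, rank): (7,G1,1), (12,G1,2), (16,G1,3), (17,G1,4.5), (17,G3,4.5), (18,G1,7), (18,G2,7), (18,G3,7), (20,G2,9.5), (20,G3,9.5), (24,G2,11), (26,G3,12)
Step 2: Sum ranks within each group.
R_1 = 17.5 (n_1 = 5)
R_2 = 27.5 (n_2 = 3)
R_3 = 33 (n_3 = 4)
Step 3: H = 12/(N(N+1)) * sum(R_i^2/n_i) - 3(N+1)
     = 12/(12*13) * (17.5^2/5 + 27.5^2/3 + 33^2/4) - 3*13
     = 0.076923 * 585.583 - 39
     = 6.044872.
Step 4: Ties present; correction factor C = 1 - 36/(12^3 - 12) = 0.979021. Corrected H = 6.044872 / 0.979021 = 6.174405.
Step 5: Under H0, H ~ chi^2(2); p-value = 0.045629.
Step 6: alpha = 0.1. reject H0.

H = 6.1744, df = 2, p = 0.045629, reject H0.


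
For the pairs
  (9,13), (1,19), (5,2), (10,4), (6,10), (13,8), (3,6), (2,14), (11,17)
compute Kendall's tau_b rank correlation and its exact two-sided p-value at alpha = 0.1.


Step 1: Enumerate the 36 unordered pairs (i,j) with i<j and classify each by sign(x_j-x_i) * sign(y_j-y_i).
  (1,2):dx=-8,dy=+6->D; (1,3):dx=-4,dy=-11->C; (1,4):dx=+1,dy=-9->D; (1,5):dx=-3,dy=-3->C
  (1,6):dx=+4,dy=-5->D; (1,7):dx=-6,dy=-7->C; (1,8):dx=-7,dy=+1->D; (1,9):dx=+2,dy=+4->C
  (2,3):dx=+4,dy=-17->D; (2,4):dx=+9,dy=-15->D; (2,5):dx=+5,dy=-9->D; (2,6):dx=+12,dy=-11->D
  (2,7):dx=+2,dy=-13->D; (2,8):dx=+1,dy=-5->D; (2,9):dx=+10,dy=-2->D; (3,4):dx=+5,dy=+2->C
  (3,5):dx=+1,dy=+8->C; (3,6):dx=+8,dy=+6->C; (3,7):dx=-2,dy=+4->D; (3,8):dx=-3,dy=+12->D
  (3,9):dx=+6,dy=+15->C; (4,5):dx=-4,dy=+6->D; (4,6):dx=+3,dy=+4->C; (4,7):dx=-7,dy=+2->D
  (4,8):dx=-8,dy=+10->D; (4,9):dx=+1,dy=+13->C; (5,6):dx=+7,dy=-2->D; (5,7):dx=-3,dy=-4->C
  (5,8):dx=-4,dy=+4->D; (5,9):dx=+5,dy=+7->C; (6,7):dx=-10,dy=-2->C; (6,8):dx=-11,dy=+6->D
  (6,9):dx=-2,dy=+9->D; (7,8):dx=-1,dy=+8->D; (7,9):dx=+8,dy=+11->C; (8,9):dx=+9,dy=+3->C
Step 2: C = 15, D = 21, total pairs = 36.
Step 3: tau = (C - D)/(n(n-1)/2) = (15 - 21)/36 = -0.166667.
Step 4: Exact two-sided p-value (enumerate n! = 362880 permutations of y under H0): p = 0.612202.
Step 5: alpha = 0.1. fail to reject H0.

tau_b = -0.1667 (C=15, D=21), p = 0.612202, fail to reject H0.


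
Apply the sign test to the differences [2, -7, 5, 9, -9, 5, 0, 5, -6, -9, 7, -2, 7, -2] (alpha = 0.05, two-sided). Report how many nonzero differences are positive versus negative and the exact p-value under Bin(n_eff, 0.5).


Step 1: Discard zero differences. Original n = 14; n_eff = number of nonzero differences = 13.
Nonzero differences (with sign): +2, -7, +5, +9, -9, +5, +5, -6, -9, +7, -2, +7, -2
Step 2: Count signs: positive = 7, negative = 6.
Step 3: Under H0: P(positive) = 0.5, so the number of positives S ~ Bin(13, 0.5).
Step 4: Two-sided exact p-value = sum of Bin(13,0.5) probabilities at or below the observed probability = 1.000000.
Step 5: alpha = 0.05. fail to reject H0.

n_eff = 13, pos = 7, neg = 6, p = 1.000000, fail to reject H0.


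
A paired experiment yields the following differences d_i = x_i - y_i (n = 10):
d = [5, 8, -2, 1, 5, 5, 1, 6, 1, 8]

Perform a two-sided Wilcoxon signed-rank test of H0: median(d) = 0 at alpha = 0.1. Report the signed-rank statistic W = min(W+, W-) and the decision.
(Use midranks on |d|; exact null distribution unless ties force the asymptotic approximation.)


Step 1: Drop any zero differences (none here) and take |d_i|.
|d| = [5, 8, 2, 1, 5, 5, 1, 6, 1, 8]
Step 2: Midrank |d_i| (ties get averaged ranks).
ranks: |5|->6, |8|->9.5, |2|->4, |1|->2, |5|->6, |5|->6, |1|->2, |6|->8, |1|->2, |8|->9.5
Step 3: Attach original signs; sum ranks with positive sign and with negative sign.
W+ = 6 + 9.5 + 2 + 6 + 6 + 2 + 8 + 2 + 9.5 = 51
W- = 4 = 4
(Check: W+ + W- = 55 should equal n(n+1)/2 = 55.)
Step 4: Test statistic W = min(W+, W-) = 4.
Step 5: Ties in |d|, so use the tie-corrected normal approximation.
        E[W] = n(n+1)/4 = 10*11/4 = 27.5.
        Tie groups: |d|=1 (t=3), |d|=5 (t=3), |d|=8 (t=2); sum(t^3 - t) = 54.
        Var[W] = n(n+1)(2n+1)/24 - sum(t^3-t)/48 = 2310/24 - 54/48 = 95.125.
        z = (W - E[W]) / sqrt(Var[W]) = (4 - 27.5) / 9.7532 = -2.4095.
        Two-sided p = 2*Phi(z) = 0.015976.
Step 6: alpha = 0.1. reject H0.

W+ = 51, W- = 4, W = min = 4, p = 0.015976, reject H0.


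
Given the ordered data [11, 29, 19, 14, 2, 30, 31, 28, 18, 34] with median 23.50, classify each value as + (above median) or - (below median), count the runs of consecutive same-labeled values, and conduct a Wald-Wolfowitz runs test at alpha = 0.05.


Step 1: Compute median = 23.50; label A = above, B = below.
Labels in order: BABBBAAABA  (n_A = 5, n_B = 5)
Step 2: Count runs R = 6.
Step 3: Under H0 (random ordering), E[R] = 2*n_A*n_B/(n_A+n_B) + 1 = 2*5*5/10 + 1 = 6.0000.
        Var[R] = 2*n_A*n_B*(2*n_A*n_B - n_A - n_B) / ((n_A+n_B)^2 * (n_A+n_B-1)) = 2000/900 = 2.2222.
        SD[R] = 1.4907.
Step 4: R = E[R], so z = 0 with no continuity correction.
Step 5: Two-sided p-value via normal approximation = 2*(1 - Phi(|z|)) = 1.000000.
Step 6: alpha = 0.05. fail to reject H0.

R = 6, z = 0.0000, p = 1.000000, fail to reject H0.


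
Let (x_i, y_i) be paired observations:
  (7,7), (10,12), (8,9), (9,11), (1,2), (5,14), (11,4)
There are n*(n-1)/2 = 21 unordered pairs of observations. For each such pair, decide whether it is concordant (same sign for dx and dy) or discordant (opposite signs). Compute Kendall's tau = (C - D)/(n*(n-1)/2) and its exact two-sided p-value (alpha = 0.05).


Step 1: Enumerate the 21 unordered pairs (i,j) with i<j and classify each by sign(x_j-x_i) * sign(y_j-y_i).
  (1,2):dx=+3,dy=+5->C; (1,3):dx=+1,dy=+2->C; (1,4):dx=+2,dy=+4->C; (1,5):dx=-6,dy=-5->C
  (1,6):dx=-2,dy=+7->D; (1,7):dx=+4,dy=-3->D; (2,3):dx=-2,dy=-3->C; (2,4):dx=-1,dy=-1->C
  (2,5):dx=-9,dy=-10->C; (2,6):dx=-5,dy=+2->D; (2,7):dx=+1,dy=-8->D; (3,4):dx=+1,dy=+2->C
  (3,5):dx=-7,dy=-7->C; (3,6):dx=-3,dy=+5->D; (3,7):dx=+3,dy=-5->D; (4,5):dx=-8,dy=-9->C
  (4,6):dx=-4,dy=+3->D; (4,7):dx=+2,dy=-7->D; (5,6):dx=+4,dy=+12->C; (5,7):dx=+10,dy=+2->C
  (6,7):dx=+6,dy=-10->D
Step 2: C = 12, D = 9, total pairs = 21.
Step 3: tau = (C - D)/(n(n-1)/2) = (12 - 9)/21 = 0.142857.
Step 4: Exact two-sided p-value (enumerate n! = 5040 permutations of y under H0): p = 0.772619.
Step 5: alpha = 0.05. fail to reject H0.

tau_b = 0.1429 (C=12, D=9), p = 0.772619, fail to reject H0.


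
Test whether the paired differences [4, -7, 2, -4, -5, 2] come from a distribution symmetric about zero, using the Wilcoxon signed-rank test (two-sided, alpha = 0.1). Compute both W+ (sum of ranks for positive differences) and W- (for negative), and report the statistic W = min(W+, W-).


Step 1: Drop any zero differences (none here) and take |d_i|.
|d| = [4, 7, 2, 4, 5, 2]
Step 2: Midrank |d_i| (ties get averaged ranks).
ranks: |4|->3.5, |7|->6, |2|->1.5, |4|->3.5, |5|->5, |2|->1.5
Step 3: Attach original signs; sum ranks with positive sign and with negative sign.
W+ = 3.5 + 1.5 + 1.5 = 6.5
W- = 6 + 3.5 + 5 = 14.5
(Check: W+ + W- = 21 should equal n(n+1)/2 = 21.)
Step 4: Test statistic W = min(W+, W-) = 6.5.
Step 5: Ties in |d|, so use the tie-corrected normal approximation.
        E[W] = n(n+1)/4 = 6*7/4 = 10.5.
        Tie groups: |d|=2 (t=2), |d|=4 (t=2); sum(t^3 - t) = 12.
        Var[W] = n(n+1)(2n+1)/24 - sum(t^3-t)/48 = 546/24 - 12/48 = 22.5.
        z = (W - E[W]) / sqrt(Var[W]) = (6.5 - 10.5) / 4.7434 = -0.8433.
        Two-sided p = 2*Phi(z) = 0.399075.
Step 6: alpha = 0.1. fail to reject H0.

W+ = 6.5, W- = 14.5, W = min = 6.5, p = 0.399075, fail to reject H0.


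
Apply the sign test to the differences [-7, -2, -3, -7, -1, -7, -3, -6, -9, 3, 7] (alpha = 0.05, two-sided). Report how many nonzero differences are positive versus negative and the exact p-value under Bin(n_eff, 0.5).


Step 1: Discard zero differences. Original n = 11; n_eff = number of nonzero differences = 11.
Nonzero differences (with sign): -7, -2, -3, -7, -1, -7, -3, -6, -9, +3, +7
Step 2: Count signs: positive = 2, negative = 9.
Step 3: Under H0: P(positive) = 0.5, so the number of positives S ~ Bin(11, 0.5).
Step 4: Two-sided exact p-value = sum of Bin(11,0.5) probabilities at or below the observed probability = 0.065430.
Step 5: alpha = 0.05. fail to reject H0.

n_eff = 11, pos = 2, neg = 9, p = 0.065430, fail to reject H0.


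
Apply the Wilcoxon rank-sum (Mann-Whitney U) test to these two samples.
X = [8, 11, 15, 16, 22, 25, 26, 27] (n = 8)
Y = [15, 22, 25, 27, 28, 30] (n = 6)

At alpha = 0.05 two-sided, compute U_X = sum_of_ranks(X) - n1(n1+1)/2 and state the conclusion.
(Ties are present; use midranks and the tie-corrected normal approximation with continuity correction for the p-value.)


Step 1: Combine and sort all 14 observations; assign midranks.
sorted (value, group): (8,X), (11,X), (15,X), (15,Y), (16,X), (22,X), (22,Y), (25,X), (25,Y), (26,X), (27,X), (27,Y), (28,Y), (30,Y)
ranks: 8->1, 11->2, 15->3.5, 15->3.5, 16->5, 22->6.5, 22->6.5, 25->8.5, 25->8.5, 26->10, 27->11.5, 27->11.5, 28->13, 30->14
Step 2: Rank sum for X: R1 = 1 + 2 + 3.5 + 5 + 6.5 + 8.5 + 10 + 11.5 = 48.
Step 3: U_X = R1 - n1(n1+1)/2 = 48 - 8*9/2 = 48 - 36 = 12.
       U_Y = n1*n2 - U_X = 48 - 12 = 36.
Step 4: Ties are present, so use the tie-corrected normal approximation (with continuity correction) for the p-value.
Step 5: p-value = 0.135906; compare to alpha = 0.05. fail to reject H0.

U_X = 12, p = 0.135906, fail to reject H0 at alpha = 0.05.


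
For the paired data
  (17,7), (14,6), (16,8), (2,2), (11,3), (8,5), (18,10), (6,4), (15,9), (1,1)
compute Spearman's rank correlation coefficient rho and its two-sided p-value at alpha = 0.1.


Step 1: Rank x and y separately (midranks; no ties here).
rank(x): 17->9, 14->6, 16->8, 2->2, 11->5, 8->4, 18->10, 6->3, 15->7, 1->1
rank(y): 7->7, 6->6, 8->8, 2->2, 3->3, 5->5, 10->10, 4->4, 9->9, 1->1
Step 2: d_i = R_x(i) - R_y(i); compute d_i^2.
  (9-7)^2=4, (6-6)^2=0, (8-8)^2=0, (2-2)^2=0, (5-3)^2=4, (4-5)^2=1, (10-10)^2=0, (3-4)^2=1, (7-9)^2=4, (1-1)^2=0
sum(d^2) = 14.
Step 3: rho = 1 - 6*14 / (10*(10^2 - 1)) = 1 - 84/990 = 0.915152.
Step 4: Under H0, t = rho * sqrt((n-2)/(1-rho^2)) = 6.4212 ~ t(8).
Step 5: Two-sided p-value from the t-distribution with 8 df = 0.000204.
Step 6: alpha = 0.1. reject H0.

rho = 0.9152, p = 0.000204, reject H0 at alpha = 0.1.


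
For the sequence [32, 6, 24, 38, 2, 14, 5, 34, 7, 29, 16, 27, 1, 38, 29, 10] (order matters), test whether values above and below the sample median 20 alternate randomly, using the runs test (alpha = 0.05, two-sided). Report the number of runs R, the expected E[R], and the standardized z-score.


Step 1: Compute median = 20; label A = above, B = below.
Labels in order: ABAABBBABABABAAB  (n_A = 8, n_B = 8)
Step 2: Count runs R = 12.
Step 3: Under H0 (random ordering), E[R] = 2*n_A*n_B/(n_A+n_B) + 1 = 2*8*8/16 + 1 = 9.0000.
        Var[R] = 2*n_A*n_B*(2*n_A*n_B - n_A - n_B) / ((n_A+n_B)^2 * (n_A+n_B-1)) = 14336/3840 = 3.7333.
        SD[R] = 1.9322.
Step 4: Continuity-corrected z = (R - 0.5 - E[R]) / SD[R] = (12 - 0.5 - 9.0000) / 1.9322 = 1.2939.
Step 5: Two-sided p-value via normal approximation = 2*(1 - Phi(|z|)) = 0.195709.
Step 6: alpha = 0.05. fail to reject H0.

R = 12, z = 1.2939, p = 0.195709, fail to reject H0.


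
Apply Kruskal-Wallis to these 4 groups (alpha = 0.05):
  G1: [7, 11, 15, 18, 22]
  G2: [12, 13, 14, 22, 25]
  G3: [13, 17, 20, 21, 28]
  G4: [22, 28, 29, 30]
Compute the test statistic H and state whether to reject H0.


Step 1: Combine all N = 19 observations and assign midranks.
sorted (value, group, rank): (7,G1,1), (11,G1,2), (12,G2,3), (13,G2,4.5), (13,G3,4.5), (14,G2,6), (15,G1,7), (17,G3,8), (18,G1,9), (20,G3,10), (21,G3,11), (22,G1,13), (22,G2,13), (22,G4,13), (25,G2,15), (28,G3,16.5), (28,G4,16.5), (29,G4,18), (30,G4,19)
Step 2: Sum ranks within each group.
R_1 = 32 (n_1 = 5)
R_2 = 41.5 (n_2 = 5)
R_3 = 50 (n_3 = 5)
R_4 = 66.5 (n_4 = 4)
Step 3: H = 12/(N(N+1)) * sum(R_i^2/n_i) - 3(N+1)
     = 12/(19*20) * (32^2/5 + 41.5^2/5 + 50^2/5 + 66.5^2/4) - 3*20
     = 0.031579 * 2154.81 - 60
     = 8.046711.
Step 4: Ties present; correction factor C = 1 - 36/(19^3 - 19) = 0.994737. Corrected H = 8.046711 / 0.994737 = 8.089286.
Step 5: Under H0, H ~ chi^2(3); p-value = 0.044202.
Step 6: alpha = 0.05. reject H0.

H = 8.0893, df = 3, p = 0.044202, reject H0.


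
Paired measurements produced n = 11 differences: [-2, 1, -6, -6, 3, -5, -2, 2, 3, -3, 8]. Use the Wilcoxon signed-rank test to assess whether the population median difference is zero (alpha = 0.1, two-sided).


Step 1: Drop any zero differences (none here) and take |d_i|.
|d| = [2, 1, 6, 6, 3, 5, 2, 2, 3, 3, 8]
Step 2: Midrank |d_i| (ties get averaged ranks).
ranks: |2|->3, |1|->1, |6|->9.5, |6|->9.5, |3|->6, |5|->8, |2|->3, |2|->3, |3|->6, |3|->6, |8|->11
Step 3: Attach original signs; sum ranks with positive sign and with negative sign.
W+ = 1 + 6 + 3 + 6 + 11 = 27
W- = 3 + 9.5 + 9.5 + 8 + 3 + 6 = 39
(Check: W+ + W- = 66 should equal n(n+1)/2 = 66.)
Step 4: Test statistic W = min(W+, W-) = 27.
Step 5: Ties in |d|, so use the tie-corrected normal approximation.
        E[W] = n(n+1)/4 = 11*12/4 = 33.
        Tie groups: |d|=2 (t=3), |d|=3 (t=3), |d|=6 (t=2); sum(t^3 - t) = 54.
        Var[W] = n(n+1)(2n+1)/24 - sum(t^3-t)/48 = 3036/24 - 54/48 = 125.375.
        z = (W - E[W]) / sqrt(Var[W]) = (27 - 33) / 11.1971 = -0.5359.
        Two-sided p = 2*Phi(z) = 0.592060.
Step 6: alpha = 0.1. fail to reject H0.

W+ = 27, W- = 39, W = min = 27, p = 0.592060, fail to reject H0.


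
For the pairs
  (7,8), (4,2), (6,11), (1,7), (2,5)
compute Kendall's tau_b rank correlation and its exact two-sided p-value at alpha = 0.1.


Step 1: Enumerate the 10 unordered pairs (i,j) with i<j and classify each by sign(x_j-x_i) * sign(y_j-y_i).
  (1,2):dx=-3,dy=-6->C; (1,3):dx=-1,dy=+3->D; (1,4):dx=-6,dy=-1->C; (1,5):dx=-5,dy=-3->C
  (2,3):dx=+2,dy=+9->C; (2,4):dx=-3,dy=+5->D; (2,5):dx=-2,dy=+3->D; (3,4):dx=-5,dy=-4->C
  (3,5):dx=-4,dy=-6->C; (4,5):dx=+1,dy=-2->D
Step 2: C = 6, D = 4, total pairs = 10.
Step 3: tau = (C - D)/(n(n-1)/2) = (6 - 4)/10 = 0.200000.
Step 4: Exact two-sided p-value (enumerate n! = 120 permutations of y under H0): p = 0.816667.
Step 5: alpha = 0.1. fail to reject H0.

tau_b = 0.2000 (C=6, D=4), p = 0.816667, fail to reject H0.


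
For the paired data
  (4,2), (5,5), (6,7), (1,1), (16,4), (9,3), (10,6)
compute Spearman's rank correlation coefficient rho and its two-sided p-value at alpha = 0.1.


Step 1: Rank x and y separately (midranks; no ties here).
rank(x): 4->2, 5->3, 6->4, 1->1, 16->7, 9->5, 10->6
rank(y): 2->2, 5->5, 7->7, 1->1, 4->4, 3->3, 6->6
Step 2: d_i = R_x(i) - R_y(i); compute d_i^2.
  (2-2)^2=0, (3-5)^2=4, (4-7)^2=9, (1-1)^2=0, (7-4)^2=9, (5-3)^2=4, (6-6)^2=0
sum(d^2) = 26.
Step 3: rho = 1 - 6*26 / (7*(7^2 - 1)) = 1 - 156/336 = 0.535714.
Step 4: Under H0, t = rho * sqrt((n-2)/(1-rho^2)) = 1.4186 ~ t(5).
Step 5: Two-sided p-value from the t-distribution with 5 df = 0.215217.
Step 6: alpha = 0.1. fail to reject H0.

rho = 0.5357, p = 0.215217, fail to reject H0 at alpha = 0.1.


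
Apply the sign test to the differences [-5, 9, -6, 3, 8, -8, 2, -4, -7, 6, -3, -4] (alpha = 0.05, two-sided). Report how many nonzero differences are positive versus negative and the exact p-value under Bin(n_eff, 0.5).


Step 1: Discard zero differences. Original n = 12; n_eff = number of nonzero differences = 12.
Nonzero differences (with sign): -5, +9, -6, +3, +8, -8, +2, -4, -7, +6, -3, -4
Step 2: Count signs: positive = 5, negative = 7.
Step 3: Under H0: P(positive) = 0.5, so the number of positives S ~ Bin(12, 0.5).
Step 4: Two-sided exact p-value = sum of Bin(12,0.5) probabilities at or below the observed probability = 0.774414.
Step 5: alpha = 0.05. fail to reject H0.

n_eff = 12, pos = 5, neg = 7, p = 0.774414, fail to reject H0.


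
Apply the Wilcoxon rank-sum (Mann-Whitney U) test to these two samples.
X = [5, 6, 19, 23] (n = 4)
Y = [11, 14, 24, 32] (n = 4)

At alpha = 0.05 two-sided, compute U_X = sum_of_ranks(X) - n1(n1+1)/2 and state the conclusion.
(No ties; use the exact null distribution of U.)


Step 1: Combine and sort all 8 observations; assign midranks.
sorted (value, group): (5,X), (6,X), (11,Y), (14,Y), (19,X), (23,X), (24,Y), (32,Y)
ranks: 5->1, 6->2, 11->3, 14->4, 19->5, 23->6, 24->7, 32->8
Step 2: Rank sum for X: R1 = 1 + 2 + 5 + 6 = 14.
Step 3: U_X = R1 - n1(n1+1)/2 = 14 - 4*5/2 = 14 - 10 = 4.
       U_Y = n1*n2 - U_X = 16 - 4 = 12.
Step 4: No ties, so the exact null distribution of U (based on enumerating the C(8,4) = 70 equally likely rank assignments) gives the two-sided p-value.
Step 5: p-value = 0.342857; compare to alpha = 0.05. fail to reject H0.

U_X = 4, p = 0.342857, fail to reject H0 at alpha = 0.05.


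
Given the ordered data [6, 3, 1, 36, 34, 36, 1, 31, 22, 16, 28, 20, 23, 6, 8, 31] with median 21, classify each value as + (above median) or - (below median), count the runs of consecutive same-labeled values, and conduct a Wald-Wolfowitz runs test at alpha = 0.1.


Step 1: Compute median = 21; label A = above, B = below.
Labels in order: BBBAAABAABABABBA  (n_A = 8, n_B = 8)
Step 2: Count runs R = 10.
Step 3: Under H0 (random ordering), E[R] = 2*n_A*n_B/(n_A+n_B) + 1 = 2*8*8/16 + 1 = 9.0000.
        Var[R] = 2*n_A*n_B*(2*n_A*n_B - n_A - n_B) / ((n_A+n_B)^2 * (n_A+n_B-1)) = 14336/3840 = 3.7333.
        SD[R] = 1.9322.
Step 4: Continuity-corrected z = (R - 0.5 - E[R]) / SD[R] = (10 - 0.5 - 9.0000) / 1.9322 = 0.2588.
Step 5: Two-sided p-value via normal approximation = 2*(1 - Phi(|z|)) = 0.795809.
Step 6: alpha = 0.1. fail to reject H0.

R = 10, z = 0.2588, p = 0.795809, fail to reject H0.


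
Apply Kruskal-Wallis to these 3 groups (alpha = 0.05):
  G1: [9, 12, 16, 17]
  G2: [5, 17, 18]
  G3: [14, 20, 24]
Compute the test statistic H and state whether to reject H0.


Step 1: Combine all N = 10 observations and assign midranks.
sorted (value, group, rank): (5,G2,1), (9,G1,2), (12,G1,3), (14,G3,4), (16,G1,5), (17,G1,6.5), (17,G2,6.5), (18,G2,8), (20,G3,9), (24,G3,10)
Step 2: Sum ranks within each group.
R_1 = 16.5 (n_1 = 4)
R_2 = 15.5 (n_2 = 3)
R_3 = 23 (n_3 = 3)
Step 3: H = 12/(N(N+1)) * sum(R_i^2/n_i) - 3(N+1)
     = 12/(10*11) * (16.5^2/4 + 15.5^2/3 + 23^2/3) - 3*11
     = 0.109091 * 324.479 - 33
     = 2.397727.
Step 4: Ties present; correction factor C = 1 - 6/(10^3 - 10) = 0.993939. Corrected H = 2.397727 / 0.993939 = 2.412348.
Step 5: Under H0, H ~ chi^2(2); p-value = 0.299340.
Step 6: alpha = 0.05. fail to reject H0.

H = 2.4123, df = 2, p = 0.299340, fail to reject H0.


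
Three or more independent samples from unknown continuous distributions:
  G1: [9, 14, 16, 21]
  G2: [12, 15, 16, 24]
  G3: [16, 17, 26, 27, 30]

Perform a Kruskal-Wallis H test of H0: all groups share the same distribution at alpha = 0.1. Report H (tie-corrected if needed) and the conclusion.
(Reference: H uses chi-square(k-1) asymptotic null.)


Step 1: Combine all N = 13 observations and assign midranks.
sorted (value, group, rank): (9,G1,1), (12,G2,2), (14,G1,3), (15,G2,4), (16,G1,6), (16,G2,6), (16,G3,6), (17,G3,8), (21,G1,9), (24,G2,10), (26,G3,11), (27,G3,12), (30,G3,13)
Step 2: Sum ranks within each group.
R_1 = 19 (n_1 = 4)
R_2 = 22 (n_2 = 4)
R_3 = 50 (n_3 = 5)
Step 3: H = 12/(N(N+1)) * sum(R_i^2/n_i) - 3(N+1)
     = 12/(13*14) * (19^2/4 + 22^2/4 + 50^2/5) - 3*14
     = 0.065934 * 711.25 - 42
     = 4.895604.
Step 4: Ties present; correction factor C = 1 - 24/(13^3 - 13) = 0.989011. Corrected H = 4.895604 / 0.989011 = 4.950000.
Step 5: Under H0, H ~ chi^2(2); p-value = 0.084163.
Step 6: alpha = 0.1. reject H0.

H = 4.9500, df = 2, p = 0.084163, reject H0.


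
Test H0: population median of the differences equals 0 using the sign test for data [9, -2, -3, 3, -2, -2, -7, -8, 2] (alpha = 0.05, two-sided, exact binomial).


Step 1: Discard zero differences. Original n = 9; n_eff = number of nonzero differences = 9.
Nonzero differences (with sign): +9, -2, -3, +3, -2, -2, -7, -8, +2
Step 2: Count signs: positive = 3, negative = 6.
Step 3: Under H0: P(positive) = 0.5, so the number of positives S ~ Bin(9, 0.5).
Step 4: Two-sided exact p-value = sum of Bin(9,0.5) probabilities at or below the observed probability = 0.507812.
Step 5: alpha = 0.05. fail to reject H0.

n_eff = 9, pos = 3, neg = 6, p = 0.507812, fail to reject H0.


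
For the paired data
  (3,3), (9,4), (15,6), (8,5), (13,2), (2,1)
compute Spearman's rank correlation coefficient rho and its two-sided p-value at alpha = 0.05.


Step 1: Rank x and y separately (midranks; no ties here).
rank(x): 3->2, 9->4, 15->6, 8->3, 13->5, 2->1
rank(y): 3->3, 4->4, 6->6, 5->5, 2->2, 1->1
Step 2: d_i = R_x(i) - R_y(i); compute d_i^2.
  (2-3)^2=1, (4-4)^2=0, (6-6)^2=0, (3-5)^2=4, (5-2)^2=9, (1-1)^2=0
sum(d^2) = 14.
Step 3: rho = 1 - 6*14 / (6*(6^2 - 1)) = 1 - 84/210 = 0.600000.
Step 4: Under H0, t = rho * sqrt((n-2)/(1-rho^2)) = 1.5000 ~ t(4).
Step 5: Two-sided p-value from the t-distribution with 4 df = 0.208000.
Step 6: alpha = 0.05. fail to reject H0.

rho = 0.6000, p = 0.208000, fail to reject H0 at alpha = 0.05.
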